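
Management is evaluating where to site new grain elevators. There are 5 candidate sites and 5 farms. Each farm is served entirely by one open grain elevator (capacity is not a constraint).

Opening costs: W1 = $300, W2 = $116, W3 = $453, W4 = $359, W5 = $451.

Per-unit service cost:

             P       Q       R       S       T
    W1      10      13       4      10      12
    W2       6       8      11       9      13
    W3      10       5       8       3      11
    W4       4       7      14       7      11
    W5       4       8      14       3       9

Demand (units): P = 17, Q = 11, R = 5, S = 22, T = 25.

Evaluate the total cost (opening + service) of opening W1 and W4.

Each farm is assigned to its cheapest site among the open ones.
{W1, W4}: P→W4 4·17=68, Q→W4 7·11=77, R→W1 4·5=20, S→W4 7·22=154, T→W4 11·25=275. Service 594; fixed 659; total 1253.

Total cost: 1253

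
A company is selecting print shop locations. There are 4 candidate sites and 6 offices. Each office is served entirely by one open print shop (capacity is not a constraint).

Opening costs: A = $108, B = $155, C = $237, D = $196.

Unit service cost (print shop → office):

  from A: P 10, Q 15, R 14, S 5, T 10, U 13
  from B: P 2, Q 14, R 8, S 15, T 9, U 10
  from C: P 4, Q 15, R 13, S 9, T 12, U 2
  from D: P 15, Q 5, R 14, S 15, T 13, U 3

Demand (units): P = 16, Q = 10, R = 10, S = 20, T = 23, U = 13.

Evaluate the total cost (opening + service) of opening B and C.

Total cost: 1057

Each office is assigned to its cheapest site among the open ones.
{B, C}: P→B 2·16=32, Q→B 14·10=140, R→B 8·10=80, S→C 9·20=180, T→B 9·23=207, U→C 2·13=26. Service 665; fixed 392; total 1057.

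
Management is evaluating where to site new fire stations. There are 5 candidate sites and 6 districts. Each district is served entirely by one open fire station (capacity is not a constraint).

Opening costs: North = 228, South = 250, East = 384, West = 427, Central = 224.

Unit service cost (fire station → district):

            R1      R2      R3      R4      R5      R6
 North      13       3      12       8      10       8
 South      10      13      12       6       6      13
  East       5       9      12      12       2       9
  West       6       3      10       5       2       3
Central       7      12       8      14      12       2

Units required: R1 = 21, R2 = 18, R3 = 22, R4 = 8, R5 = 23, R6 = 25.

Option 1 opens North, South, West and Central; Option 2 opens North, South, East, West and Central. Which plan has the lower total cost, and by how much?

Option 1 is cheaper by 363.

Option 1: {North, South, West, Central}: R1→West 6·21=126, R2→North 3·18=54, R3→Central 8·22=176, R4→West 5·8=40, R5→West 2·23=46, R6→Central 2·25=50. Service 492; fixed 1129; total 1621.
Option 2: {North, South, East, West, Central}: R1→East 5·21=105, R2→North 3·18=54, R3→Central 8·22=176, R4→West 5·8=40, R5→East 2·23=46, R6→Central 2·25=50. Service 471; fixed 1513; total 1984.
Difference: |1621 − 1984| = 363.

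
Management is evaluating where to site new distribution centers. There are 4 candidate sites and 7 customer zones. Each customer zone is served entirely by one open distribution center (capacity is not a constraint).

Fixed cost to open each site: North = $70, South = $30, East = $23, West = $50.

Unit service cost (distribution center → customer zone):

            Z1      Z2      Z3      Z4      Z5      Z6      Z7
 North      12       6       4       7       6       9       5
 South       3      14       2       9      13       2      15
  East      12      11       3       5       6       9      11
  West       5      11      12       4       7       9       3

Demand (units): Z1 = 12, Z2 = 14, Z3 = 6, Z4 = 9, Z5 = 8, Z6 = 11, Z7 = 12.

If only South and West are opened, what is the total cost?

Each customer zone is assigned to its cheapest site among the open ones.
{South, West}: Z1→South 3·12=36, Z2→West 11·14=154, Z3→South 2·6=12, Z4→West 4·9=36, Z5→West 7·8=56, Z6→South 2·11=22, Z7→West 3·12=36. Service 352; fixed 80; total 432.

Total cost: 432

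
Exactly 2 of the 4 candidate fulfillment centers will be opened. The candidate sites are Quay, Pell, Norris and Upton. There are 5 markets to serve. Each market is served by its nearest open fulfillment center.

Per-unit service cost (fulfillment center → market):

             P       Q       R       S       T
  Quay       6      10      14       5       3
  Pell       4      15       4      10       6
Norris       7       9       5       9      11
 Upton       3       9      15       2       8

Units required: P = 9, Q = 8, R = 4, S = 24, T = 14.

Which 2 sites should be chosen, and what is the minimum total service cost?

Choose Quay and Upton; total service cost 245.

With exactly 2 open, each market uses its cheapest among the chosen.
{Quay, Upton}: P→Upton 3·9=27, Q→Upton 9·8=72, R→Quay 14·4=56, S→Upton 2·24=48, T→Quay 3·14=42. Service cost 245.
{Pell, Upton}: service cost 247
{Norris, Upton}: service cost 279
Among all 6 size-2 choices, {Quay, Upton} is lowest.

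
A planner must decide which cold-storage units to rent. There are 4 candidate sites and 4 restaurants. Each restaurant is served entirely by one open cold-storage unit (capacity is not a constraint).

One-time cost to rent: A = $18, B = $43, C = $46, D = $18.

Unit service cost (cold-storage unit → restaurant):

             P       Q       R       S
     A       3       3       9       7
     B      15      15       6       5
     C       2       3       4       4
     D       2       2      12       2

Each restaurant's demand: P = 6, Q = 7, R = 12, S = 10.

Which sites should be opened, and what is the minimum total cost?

Open C and D; minimum total cost 158.

For any fixed open set, each restaurant goes to its cheapest open site; total = fixed + service.
{C, D}: P→C 2·6=12, Q→D 2·7=14, R→C 4·12=48, S→D 2·10=20. Service 94; fixed 64; total 158.
{C}: P→C 2·6=12, Q→C 3·7=21, R→C 4·12=48, S→C 4·10=40. Service 121; fixed 46; total 167.
{A, C, D}: service 94 + fixed 82 = 176
{A, B, C, D}: service 94 + fixed 125 = 219
No other subset beats 158.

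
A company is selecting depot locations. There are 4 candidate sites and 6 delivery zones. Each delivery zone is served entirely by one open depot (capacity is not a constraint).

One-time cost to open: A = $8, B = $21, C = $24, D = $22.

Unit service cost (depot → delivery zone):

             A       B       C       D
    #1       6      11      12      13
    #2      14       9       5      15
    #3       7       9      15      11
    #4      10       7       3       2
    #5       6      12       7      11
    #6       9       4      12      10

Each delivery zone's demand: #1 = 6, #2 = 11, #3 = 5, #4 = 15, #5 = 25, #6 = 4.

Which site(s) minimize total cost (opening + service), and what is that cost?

For any fixed open set, each delivery zone goes to its cheapest open site; total = fixed + service.
{A, C}: #1→A 6·6=36, #2→C 5·11=55, #3→A 7·5=35, #4→C 3·15=45, #5→A 6·25=150, #6→A 9·4=36. Service 357; fixed 32; total 389.
{A, B, C}: #1→A 6·6=36, #2→C 5·11=55, #3→A 7·5=35, #4→C 3·15=45, #5→A 6·25=150, #6→B 4·4=16. Service 337; fixed 53; total 390.
{A, C, D}: #1→A 6·6=36, #2→C 5·11=55, #3→A 7·5=35, #4→D 2·15=30, #5→A 6·25=150, #6→A 9·4=36. Service 342; fixed 54; total 396.
{A, B, C, D}: service 322 + fixed 75 = 397
(All 15 nonempty subsets were checked; A and C is lowest.)

Open A and C; minimum total cost 389.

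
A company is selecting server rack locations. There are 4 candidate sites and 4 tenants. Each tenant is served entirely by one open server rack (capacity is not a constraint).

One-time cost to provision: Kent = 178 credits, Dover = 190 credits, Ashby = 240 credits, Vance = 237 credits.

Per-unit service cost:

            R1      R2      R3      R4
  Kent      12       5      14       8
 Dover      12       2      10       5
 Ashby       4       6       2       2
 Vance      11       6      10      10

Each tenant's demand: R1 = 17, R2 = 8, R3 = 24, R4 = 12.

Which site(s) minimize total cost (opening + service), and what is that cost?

For any fixed open set, each tenant goes to its cheapest open site; total = fixed + service.
{Ashby}: R1→Ashby 4·17=68, R2→Ashby 6·8=48, R3→Ashby 2·24=48, R4→Ashby 2·12=24. Service 188; fixed 240; total 428.
{Dover, Ashby}: service 156 + fixed 430 = 586
{Kent, Ashby}: R1→Ashby 4·17=68, R2→Kent 5·8=40, R3→Ashby 2·24=48, R4→Ashby 2·12=24. Service 180; fixed 418; total 598.
{Kent, Dover, Ashby, Vance}: service 156 + fixed 845 = 1001
No other subset beats 428.

Open Ashby only; minimum total cost 428.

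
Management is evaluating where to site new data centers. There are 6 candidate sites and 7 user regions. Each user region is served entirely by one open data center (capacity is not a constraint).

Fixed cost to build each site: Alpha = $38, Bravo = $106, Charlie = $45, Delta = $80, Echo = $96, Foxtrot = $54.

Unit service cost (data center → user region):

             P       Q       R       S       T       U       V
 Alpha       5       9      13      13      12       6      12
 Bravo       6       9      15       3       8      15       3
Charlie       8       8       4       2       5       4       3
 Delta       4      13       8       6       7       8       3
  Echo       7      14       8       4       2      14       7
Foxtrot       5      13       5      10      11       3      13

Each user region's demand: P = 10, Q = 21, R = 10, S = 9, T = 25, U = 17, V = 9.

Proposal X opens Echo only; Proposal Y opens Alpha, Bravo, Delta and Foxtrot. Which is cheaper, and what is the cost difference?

Proposal Y is cheaper by 90.

Proposal X: {Echo}: P→Echo 7·10=70, Q→Echo 14·21=294, R→Echo 8·10=80, S→Echo 4·9=36, T→Echo 2·25=50, U→Echo 14·17=238, V→Echo 7·9=63. Service 831; fixed 96; total 927.
Proposal Y: {Alpha, Bravo, Delta, Foxtrot}: P→Delta 4·10=40, Q→Alpha 9·21=189, R→Foxtrot 5·10=50, S→Bravo 3·9=27, T→Delta 7·25=175, U→Foxtrot 3·17=51, V→Bravo 3·9=27. Service 559; fixed 278; total 837.
Difference: |927 − 837| = 90.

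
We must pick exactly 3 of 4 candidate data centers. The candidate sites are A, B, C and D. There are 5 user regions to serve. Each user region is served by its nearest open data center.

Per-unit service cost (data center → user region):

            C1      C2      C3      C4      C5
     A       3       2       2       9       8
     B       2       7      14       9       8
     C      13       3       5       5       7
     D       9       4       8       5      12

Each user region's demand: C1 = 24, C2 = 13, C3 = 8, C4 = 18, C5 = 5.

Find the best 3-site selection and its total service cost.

Choose A, B and C; total service cost 215.

With exactly 3 open, each user region uses its cheapest among the chosen.
{A, B, C}: C1→B 2·24=48, C2→A 2·13=26, C3→A 2·8=16, C4→C 5·18=90, C5→C 7·5=35. Service cost 215.
{A, B, D}: service cost 220
{A, C, D}: service cost 239
Among all 4 size-3 choices, {A, B, C} is lowest.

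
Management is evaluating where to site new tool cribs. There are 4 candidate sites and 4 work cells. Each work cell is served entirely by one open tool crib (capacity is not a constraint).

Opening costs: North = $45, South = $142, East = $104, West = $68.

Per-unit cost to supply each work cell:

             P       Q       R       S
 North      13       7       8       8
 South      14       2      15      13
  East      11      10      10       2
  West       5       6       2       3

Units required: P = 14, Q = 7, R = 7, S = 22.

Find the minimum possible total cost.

Minimum total cost: 260

For any fixed open set, each work cell goes to its cheapest open site; total = fixed + service.
{West}: P→West 5·14=70, Q→West 6·7=42, R→West 2·7=14, S→West 3·22=66. Service 192; fixed 68; total 260.
{North, West}: service 192 + fixed 113 = 305
{East, West}: P→West 5·14=70, Q→West 6·7=42, R→West 2·7=14, S→East 2·22=44. Service 170; fixed 172; total 342.
{North, South, East, West}: P→West 5·14=70, Q→South 2·7=14, R→West 2·7=14, S→East 2·22=44. Service 142; fixed 359; total 501.
No other subset beats 260.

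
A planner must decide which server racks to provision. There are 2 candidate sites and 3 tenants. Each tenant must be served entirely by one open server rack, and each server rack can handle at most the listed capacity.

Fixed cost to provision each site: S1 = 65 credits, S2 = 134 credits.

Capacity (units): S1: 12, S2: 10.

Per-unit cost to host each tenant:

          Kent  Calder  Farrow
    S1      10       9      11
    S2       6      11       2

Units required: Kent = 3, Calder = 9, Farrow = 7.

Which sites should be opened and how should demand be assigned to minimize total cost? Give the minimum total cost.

Minimum total cost: 312

Open {S1, S2}: Kent→S2 6·3=18, Calder→S1 9·9=81, Farrow→S2 2·7=14.
Loads: S1 carries 9/12, S2 carries 10/10. Service 113; fixed 199; total 312.
Next best feasible plan costs 324.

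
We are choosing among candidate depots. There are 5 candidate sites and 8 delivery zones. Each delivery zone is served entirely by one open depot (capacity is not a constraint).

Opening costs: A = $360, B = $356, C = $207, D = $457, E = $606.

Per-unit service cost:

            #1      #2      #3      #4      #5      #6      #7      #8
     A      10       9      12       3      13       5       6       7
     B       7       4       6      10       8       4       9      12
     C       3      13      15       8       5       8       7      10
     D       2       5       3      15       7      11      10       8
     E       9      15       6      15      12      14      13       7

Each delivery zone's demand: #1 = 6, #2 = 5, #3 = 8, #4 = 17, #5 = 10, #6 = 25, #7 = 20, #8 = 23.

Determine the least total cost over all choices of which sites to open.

For any fixed open set, each delivery zone goes to its cheapest open site; total = fixed + service.
{A}: #1→A 10·6=60, #2→A 9·5=45, #3→A 12·8=96, #4→A 3·17=51, #5→A 13·10=130, #6→A 5·25=125, #7→A 6·20=120, #8→A 7·23=161. Service 788; fixed 360; total 1148.
{C}: #1→C 3·6=18, #2→C 13·5=65, #3→C 15·8=120, #4→C 8·17=136, #5→C 5·10=50, #6→C 8·25=200, #7→C 7·20=140, #8→C 10·23=230. Service 959; fixed 207; total 1166.
{A, C}: service 666 + fixed 567 = 1233
{A, B, C, D, E}: service 538 + fixed 1986 = 2524
No other subset beats 1148.

Minimum total cost: 1148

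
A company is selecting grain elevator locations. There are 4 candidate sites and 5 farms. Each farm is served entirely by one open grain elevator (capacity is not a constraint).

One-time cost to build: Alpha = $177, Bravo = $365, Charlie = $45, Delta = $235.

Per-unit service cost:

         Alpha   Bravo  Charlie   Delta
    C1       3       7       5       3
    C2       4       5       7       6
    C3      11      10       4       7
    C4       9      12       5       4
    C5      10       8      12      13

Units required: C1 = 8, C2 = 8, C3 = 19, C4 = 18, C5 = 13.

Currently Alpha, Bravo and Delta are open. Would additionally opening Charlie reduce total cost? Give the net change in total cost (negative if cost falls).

Current service cost with {Alpha, Bravo, Delta}: 365.
Adding Charlie: each farm re-picks its cheapest; new service cost 308, saving 57.
Extra fixed cost: 45. Net change = 45 − 57 = -12.
(Totals: 1142 → 1130.)

Yes — net change −12 (cost falls by 12).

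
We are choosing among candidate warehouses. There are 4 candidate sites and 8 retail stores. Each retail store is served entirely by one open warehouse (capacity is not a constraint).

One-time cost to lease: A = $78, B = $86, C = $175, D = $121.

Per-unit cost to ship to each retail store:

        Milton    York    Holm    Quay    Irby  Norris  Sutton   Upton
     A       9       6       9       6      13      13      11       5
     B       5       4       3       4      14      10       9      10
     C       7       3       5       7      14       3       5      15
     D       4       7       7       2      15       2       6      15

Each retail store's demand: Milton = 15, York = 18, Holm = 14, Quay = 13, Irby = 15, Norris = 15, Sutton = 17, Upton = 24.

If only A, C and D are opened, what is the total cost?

Total cost: 1014

Each retail store is assigned to its cheapest site among the open ones.
{A, C, D}: Milton→D 4·15=60, York→C 3·18=54, Holm→C 5·14=70, Quay→D 2·13=26, Irby→A 13·15=195, Norris→D 2·15=30, Sutton→C 5·17=85, Upton→A 5·24=120. Service 640; fixed 374; total 1014.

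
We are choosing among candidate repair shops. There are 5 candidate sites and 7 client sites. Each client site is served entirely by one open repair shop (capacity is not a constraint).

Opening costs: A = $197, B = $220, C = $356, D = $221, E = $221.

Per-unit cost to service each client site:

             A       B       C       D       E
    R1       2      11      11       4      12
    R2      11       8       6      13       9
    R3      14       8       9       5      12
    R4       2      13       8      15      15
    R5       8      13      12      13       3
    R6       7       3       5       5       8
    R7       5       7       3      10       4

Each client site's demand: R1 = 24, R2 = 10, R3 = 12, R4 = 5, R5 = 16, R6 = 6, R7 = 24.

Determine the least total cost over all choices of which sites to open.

Minimum total cost: 823

For any fixed open set, each client site goes to its cheapest open site; total = fixed + service.
{A}: R1→A 2·24=48, R2→A 11·10=110, R3→A 14·12=168, R4→A 2·5=10, R5→A 8·16=128, R6→A 7·6=42, R7→A 5·24=120. Service 626; fixed 197; total 823.
{A, E}: service 478 + fixed 418 = 896
{A, B}: service 500 + fixed 417 = 917
{A, B, C, D, E}: service 316 + fixed 1215 = 1531
No other subset beats 823.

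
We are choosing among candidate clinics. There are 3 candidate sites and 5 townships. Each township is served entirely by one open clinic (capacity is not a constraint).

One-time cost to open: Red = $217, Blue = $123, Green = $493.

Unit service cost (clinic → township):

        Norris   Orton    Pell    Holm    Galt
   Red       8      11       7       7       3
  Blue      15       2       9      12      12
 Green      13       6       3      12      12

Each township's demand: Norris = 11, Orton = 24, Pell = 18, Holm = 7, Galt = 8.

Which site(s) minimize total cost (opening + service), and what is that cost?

Open Red and Blue; minimum total cost 675.

For any fixed open set, each township goes to its cheapest open site; total = fixed + service.
{Red, Blue}: Norris→Red 8·11=88, Orton→Blue 2·24=48, Pell→Red 7·18=126, Holm→Red 7·7=49, Galt→Red 3·8=24. Service 335; fixed 340; total 675.
{Blue}: Norris→Blue 15·11=165, Orton→Blue 2·24=48, Pell→Blue 9·18=162, Holm→Blue 12·7=84, Galt→Blue 12·8=96. Service 555; fixed 123; total 678.
{Red}: service 551 + fixed 217 = 768
{Red, Blue, Green}: service 263 + fixed 833 = 1096
No other subset beats 675.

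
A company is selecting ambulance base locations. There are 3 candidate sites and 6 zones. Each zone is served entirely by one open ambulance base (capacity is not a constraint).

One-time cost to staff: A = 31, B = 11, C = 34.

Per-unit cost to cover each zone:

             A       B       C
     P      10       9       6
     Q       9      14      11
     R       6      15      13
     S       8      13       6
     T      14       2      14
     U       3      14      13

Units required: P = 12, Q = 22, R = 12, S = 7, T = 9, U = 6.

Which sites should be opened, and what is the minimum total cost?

For any fixed open set, each zone goes to its cheapest open site; total = fixed + service.
{A, B, C}: P→C 6·12=72, Q→A 9·22=198, R→A 6·12=72, S→C 6·7=42, T→B 2·9=18, U→A 3·6=18. Service 420; fixed 76; total 496.
{A, B}: P→B 9·12=108, Q→A 9·22=198, R→A 6·12=72, S→A 8·7=56, T→B 2·9=18, U→A 3·6=18. Service 470; fixed 42; total 512.
{A, C}: P→C 6·12=72, Q→A 9·22=198, R→A 6·12=72, S→C 6·7=42, T→A 14·9=126, U→A 3·6=18. Service 528; fixed 65; total 593.
{B}: service 789 + fixed 11 = 800
No other subset beats 496.

Open A, B and C; minimum total cost 496.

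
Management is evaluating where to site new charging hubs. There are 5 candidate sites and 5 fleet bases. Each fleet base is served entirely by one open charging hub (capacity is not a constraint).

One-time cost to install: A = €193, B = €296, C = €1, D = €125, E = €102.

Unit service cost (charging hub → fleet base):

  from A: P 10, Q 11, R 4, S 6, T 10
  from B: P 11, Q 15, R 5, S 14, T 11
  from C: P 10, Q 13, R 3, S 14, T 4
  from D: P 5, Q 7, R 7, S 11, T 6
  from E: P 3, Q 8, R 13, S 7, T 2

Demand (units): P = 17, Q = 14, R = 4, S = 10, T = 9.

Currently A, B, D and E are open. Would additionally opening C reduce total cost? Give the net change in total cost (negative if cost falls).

Yes — net change −3 (cost falls by 3).

Current service cost with {A, B, D, E}: 243.
Adding C: each fleet base re-picks its cheapest; new service cost 239, saving 4.
Extra fixed cost: 1. Net change = 1 − 4 = -3.
(Totals: 959 → 956.)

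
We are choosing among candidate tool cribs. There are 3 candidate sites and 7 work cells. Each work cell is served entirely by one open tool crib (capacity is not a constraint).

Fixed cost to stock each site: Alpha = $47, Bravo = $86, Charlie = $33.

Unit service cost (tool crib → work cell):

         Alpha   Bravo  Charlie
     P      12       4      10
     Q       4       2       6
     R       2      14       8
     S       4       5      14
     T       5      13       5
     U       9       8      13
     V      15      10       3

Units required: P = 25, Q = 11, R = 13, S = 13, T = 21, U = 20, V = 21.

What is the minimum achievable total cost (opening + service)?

Minimum total cost: 694

For any fixed open set, each work cell goes to its cheapest open site; total = fixed + service.
{Alpha, Bravo, Charlie}: P→Bravo 4·25=100, Q→Bravo 2·11=22, R→Alpha 2·13=26, S→Alpha 4·13=52, T→Alpha 5·21=105, U→Bravo 8·20=160, V→Charlie 3·21=63. Service 528; fixed 166; total 694.
{Bravo, Charlie}: service 619 + fixed 119 = 738
{Alpha, Charlie}: service 720 + fixed 80 = 800
{Charlie}: P→Charlie 10·25=250, Q→Charlie 6·11=66, R→Charlie 8·13=104, S→Charlie 14·13=182, T→Charlie 5·21=105, U→Charlie 13·20=260, V→Charlie 3·21=63. Service 1030; fixed 33; total 1063.
No other subset beats 694.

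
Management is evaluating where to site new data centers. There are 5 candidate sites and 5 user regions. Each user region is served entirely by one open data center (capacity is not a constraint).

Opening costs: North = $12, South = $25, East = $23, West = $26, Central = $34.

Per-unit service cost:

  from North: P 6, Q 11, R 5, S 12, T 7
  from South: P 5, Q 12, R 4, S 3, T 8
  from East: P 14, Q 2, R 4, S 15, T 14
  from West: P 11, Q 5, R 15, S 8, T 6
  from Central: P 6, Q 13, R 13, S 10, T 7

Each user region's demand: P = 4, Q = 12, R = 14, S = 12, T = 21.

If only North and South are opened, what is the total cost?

Total cost: 428

Each user region is assigned to its cheapest site among the open ones.
{North, South}: P→South 5·4=20, Q→North 11·12=132, R→South 4·14=56, S→South 3·12=36, T→North 7·21=147. Service 391; fixed 37; total 428.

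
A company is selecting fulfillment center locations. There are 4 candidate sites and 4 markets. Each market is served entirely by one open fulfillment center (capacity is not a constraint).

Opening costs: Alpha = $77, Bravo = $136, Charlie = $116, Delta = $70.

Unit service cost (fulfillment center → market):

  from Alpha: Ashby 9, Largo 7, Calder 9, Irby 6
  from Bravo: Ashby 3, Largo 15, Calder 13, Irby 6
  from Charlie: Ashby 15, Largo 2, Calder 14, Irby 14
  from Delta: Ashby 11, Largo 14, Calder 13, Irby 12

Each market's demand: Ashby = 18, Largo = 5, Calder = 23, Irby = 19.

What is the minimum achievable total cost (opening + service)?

Minimum total cost: 595

For any fixed open set, each market goes to its cheapest open site; total = fixed + service.
{Alpha}: Ashby→Alpha 9·18=162, Largo→Alpha 7·5=35, Calder→Alpha 9·23=207, Irby→Alpha 6·19=114. Service 518; fixed 77; total 595.
{Alpha, Bravo}: service 410 + fixed 213 = 623
{Alpha, Delta}: service 518 + fixed 147 = 665
{Alpha, Bravo, Charlie, Delta}: Ashby→Bravo 3·18=54, Largo→Charlie 2·5=10, Calder→Alpha 9·23=207, Irby→Alpha 6·19=114. Service 385; fixed 399; total 784.
No other subset beats 595.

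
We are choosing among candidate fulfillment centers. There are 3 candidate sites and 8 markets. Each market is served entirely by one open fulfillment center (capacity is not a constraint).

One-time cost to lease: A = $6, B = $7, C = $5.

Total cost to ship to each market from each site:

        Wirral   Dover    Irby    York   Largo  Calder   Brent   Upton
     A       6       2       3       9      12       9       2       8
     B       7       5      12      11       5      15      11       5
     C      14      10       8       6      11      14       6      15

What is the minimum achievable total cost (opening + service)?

For any fixed open set, each market goes to its cheapest open site; total = fixed + service.
{A, B}: Wirral→A 6, Dover→A 2, Irby→A 3, York→A 9, Largo→B 5, Calder→A 9, Brent→A 2, Upton→B 5. Service 41; fixed 13; total 54.
{A, B, C}: service 38 + fixed 18 = 56
{A}: service 51 + fixed 6 = 57
{C}: service 84 + fixed 5 = 89
No other subset beats 54.

Minimum total cost: 54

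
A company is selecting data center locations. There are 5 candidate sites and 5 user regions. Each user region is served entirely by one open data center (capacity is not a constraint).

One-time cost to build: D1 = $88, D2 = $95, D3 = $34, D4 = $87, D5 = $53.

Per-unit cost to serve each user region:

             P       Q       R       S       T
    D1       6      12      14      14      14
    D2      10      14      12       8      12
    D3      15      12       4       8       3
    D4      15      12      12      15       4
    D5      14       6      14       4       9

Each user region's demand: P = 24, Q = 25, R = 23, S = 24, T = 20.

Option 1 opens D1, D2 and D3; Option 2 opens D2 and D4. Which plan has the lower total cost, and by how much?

Option 1: {D1, D2, D3}: P→D1 6·24=144, Q→D1 12·25=300, R→D3 4·23=92, S→D2 8·24=192, T→D3 3·20=60. Service 788; fixed 217; total 1005.
Option 2: {D2, D4}: P→D2 10·24=240, Q→D4 12·25=300, R→D2 12·23=276, S→D2 8·24=192, T→D4 4·20=80. Service 1088; fixed 182; total 1270.
Difference: |1005 − 1270| = 265.

Option 1 is cheaper by 265.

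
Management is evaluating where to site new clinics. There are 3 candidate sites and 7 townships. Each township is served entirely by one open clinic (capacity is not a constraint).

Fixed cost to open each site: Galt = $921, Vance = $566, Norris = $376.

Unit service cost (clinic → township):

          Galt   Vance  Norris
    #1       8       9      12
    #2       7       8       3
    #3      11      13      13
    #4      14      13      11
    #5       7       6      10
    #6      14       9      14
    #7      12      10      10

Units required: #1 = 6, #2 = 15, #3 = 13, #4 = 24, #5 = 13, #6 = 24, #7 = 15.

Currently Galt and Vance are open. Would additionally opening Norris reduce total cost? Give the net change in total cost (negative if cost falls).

Current service cost with {Galt, Vance}: 1052.
Adding Norris: each township re-picks its cheapest; new service cost 944, saving 108.
Extra fixed cost: 376. Net change = 376 − 108 = 268.
(Totals: 2539 → 2807.)

No — net change +268 (cost rises by 268).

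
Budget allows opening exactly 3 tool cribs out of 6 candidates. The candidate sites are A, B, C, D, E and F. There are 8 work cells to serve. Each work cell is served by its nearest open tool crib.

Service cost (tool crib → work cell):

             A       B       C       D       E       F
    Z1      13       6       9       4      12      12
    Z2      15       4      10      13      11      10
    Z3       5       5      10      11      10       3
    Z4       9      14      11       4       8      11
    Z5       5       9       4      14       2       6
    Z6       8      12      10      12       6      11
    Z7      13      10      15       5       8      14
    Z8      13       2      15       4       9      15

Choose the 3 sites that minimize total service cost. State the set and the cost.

Choose B, D and E; total service cost 32.

With exactly 3 open, each work cell uses its cheapest among the chosen.
{B, D, E}: Z1→D 4, Z2→B 4, Z3→B 5, Z4→D 4, Z5→E 2, Z6→E 6, Z7→D 5, Z8→B 2. Service cost 32.
{A, B, D}: service cost 37
{B, C, D}: service cost 38
Among all 20 size-3 choices, {B, D, E} is lowest.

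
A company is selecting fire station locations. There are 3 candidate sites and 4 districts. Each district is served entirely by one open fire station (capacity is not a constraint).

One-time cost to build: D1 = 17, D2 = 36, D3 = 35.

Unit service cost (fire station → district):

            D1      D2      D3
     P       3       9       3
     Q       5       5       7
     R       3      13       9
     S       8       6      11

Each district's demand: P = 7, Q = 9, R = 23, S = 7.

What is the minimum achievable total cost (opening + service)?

Minimum total cost: 208

For any fixed open set, each district goes to its cheapest open site; total = fixed + service.
{D1}: P→D1 3·7=21, Q→D1 5·9=45, R→D1 3·23=69, S→D1 8·7=56. Service 191; fixed 17; total 208.
{D1, D2}: service 177 + fixed 53 = 230
{D1, D3}: service 191 + fixed 52 = 243
{D1, D2, D3}: service 177 + fixed 88 = 265
No other subset beats 208.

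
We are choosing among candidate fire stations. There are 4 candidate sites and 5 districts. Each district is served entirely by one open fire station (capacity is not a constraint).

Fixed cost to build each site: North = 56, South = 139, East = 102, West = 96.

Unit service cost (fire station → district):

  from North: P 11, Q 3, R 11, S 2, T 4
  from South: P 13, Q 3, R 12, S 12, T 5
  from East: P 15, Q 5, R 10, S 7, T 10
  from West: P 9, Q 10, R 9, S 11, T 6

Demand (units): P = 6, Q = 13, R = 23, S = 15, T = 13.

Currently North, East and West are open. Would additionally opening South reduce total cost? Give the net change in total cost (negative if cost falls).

Current service cost with {North, East, West}: 382.
Adding South: each district re-picks its cheapest; new service cost 382, saving 0.
Extra fixed cost: 139. Net change = 139 − 0 = 139.
(Totals: 636 → 775.)

No — net change +139 (cost rises by 139).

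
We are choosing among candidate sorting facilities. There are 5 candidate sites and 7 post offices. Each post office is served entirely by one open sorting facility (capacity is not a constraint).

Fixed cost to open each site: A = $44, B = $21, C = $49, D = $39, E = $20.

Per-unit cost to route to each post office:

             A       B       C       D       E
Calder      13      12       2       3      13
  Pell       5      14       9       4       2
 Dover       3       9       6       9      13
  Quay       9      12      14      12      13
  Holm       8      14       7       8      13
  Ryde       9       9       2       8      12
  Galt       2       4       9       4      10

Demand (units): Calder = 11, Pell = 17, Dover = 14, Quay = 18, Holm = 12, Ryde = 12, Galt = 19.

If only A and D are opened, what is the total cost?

Each post office is assigned to its cheapest site among the open ones.
{A, D}: Calder→D 3·11=33, Pell→D 4·17=68, Dover→A 3·14=42, Quay→A 9·18=162, Holm→A 8·12=96, Ryde→D 8·12=96, Galt→A 2·19=38. Service 535; fixed 83; total 618.

Total cost: 618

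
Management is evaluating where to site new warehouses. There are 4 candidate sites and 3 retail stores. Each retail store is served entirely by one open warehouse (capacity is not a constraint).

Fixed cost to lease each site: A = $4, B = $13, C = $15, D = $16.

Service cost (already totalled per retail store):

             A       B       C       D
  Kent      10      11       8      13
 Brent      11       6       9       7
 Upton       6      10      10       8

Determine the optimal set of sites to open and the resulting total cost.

Open A only; minimum total cost 31.

For any fixed open set, each retail store goes to its cheapest open site; total = fixed + service.
{A}: Kent→A 10, Brent→A 11, Upton→A 6. Service 27; fixed 4; total 31.
{A, B}: Kent→A 10, Brent→B 6, Upton→A 6. Service 22; fixed 17; total 39.
{B}: service 27 + fixed 13 = 40
{A, B, C, D}: Kent→C 8, Brent→B 6, Upton→A 6. Service 20; fixed 48; total 68.
No other subset beats 31.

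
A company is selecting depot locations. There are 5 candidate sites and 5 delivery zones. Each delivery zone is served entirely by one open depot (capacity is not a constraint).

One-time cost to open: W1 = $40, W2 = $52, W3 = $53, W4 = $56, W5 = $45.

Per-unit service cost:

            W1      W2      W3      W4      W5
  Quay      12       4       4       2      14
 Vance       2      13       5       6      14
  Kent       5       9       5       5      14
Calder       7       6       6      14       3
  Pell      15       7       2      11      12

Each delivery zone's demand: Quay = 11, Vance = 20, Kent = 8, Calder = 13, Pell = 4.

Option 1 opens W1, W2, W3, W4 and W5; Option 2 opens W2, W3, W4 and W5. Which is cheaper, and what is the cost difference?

Option 1: {W1, W2, W3, W4, W5}: Quay→W4 2·11=22, Vance→W1 2·20=40, Kent→W1 5·8=40, Calder→W5 3·13=39, Pell→W3 2·4=8. Service 149; fixed 246; total 395.
Option 2: {W2, W3, W4, W5}: Quay→W4 2·11=22, Vance→W3 5·20=100, Kent→W3 5·8=40, Calder→W5 3·13=39, Pell→W3 2·4=8. Service 209; fixed 206; total 415.
Difference: |395 − 415| = 20.

Option 1 is cheaper by 20.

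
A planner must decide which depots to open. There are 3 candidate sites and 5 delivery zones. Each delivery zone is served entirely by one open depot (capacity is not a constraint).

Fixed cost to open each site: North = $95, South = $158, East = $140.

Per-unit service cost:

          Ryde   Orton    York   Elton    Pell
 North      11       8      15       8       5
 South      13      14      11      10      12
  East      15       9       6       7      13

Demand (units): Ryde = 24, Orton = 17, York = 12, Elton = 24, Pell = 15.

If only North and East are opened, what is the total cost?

Total cost: 950

Each delivery zone is assigned to its cheapest site among the open ones.
{North, East}: Ryde→North 11·24=264, Orton→North 8·17=136, York→East 6·12=72, Elton→East 7·24=168, Pell→North 5·15=75. Service 715; fixed 235; total 950.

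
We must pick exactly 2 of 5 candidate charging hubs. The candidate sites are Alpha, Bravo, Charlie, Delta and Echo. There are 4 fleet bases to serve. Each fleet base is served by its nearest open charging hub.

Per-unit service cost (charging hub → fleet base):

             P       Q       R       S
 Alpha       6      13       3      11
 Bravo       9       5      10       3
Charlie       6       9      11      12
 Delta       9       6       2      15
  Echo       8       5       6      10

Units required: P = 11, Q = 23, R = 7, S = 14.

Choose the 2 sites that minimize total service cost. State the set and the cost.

With exactly 2 open, each fleet base uses its cheapest among the chosen.
{Alpha, Bravo}: P→Alpha 6·11=66, Q→Bravo 5·23=115, R→Alpha 3·7=21, S→Bravo 3·14=42. Service cost 244.
{Bravo, Delta}: service cost 270
{Bravo, Echo}: service cost 287
Among all 10 size-2 choices, {Alpha, Bravo} is lowest.

Choose Alpha and Bravo; total service cost 244.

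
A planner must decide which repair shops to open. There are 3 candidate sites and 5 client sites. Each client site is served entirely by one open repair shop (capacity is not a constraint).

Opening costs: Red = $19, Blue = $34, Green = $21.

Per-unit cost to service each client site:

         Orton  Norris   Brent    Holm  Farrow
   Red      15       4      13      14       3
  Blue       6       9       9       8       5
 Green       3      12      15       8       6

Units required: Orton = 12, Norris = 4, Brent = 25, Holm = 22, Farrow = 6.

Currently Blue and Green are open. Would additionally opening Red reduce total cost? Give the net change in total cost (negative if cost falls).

Yes — net change −13 (cost falls by 13).

Current service cost with {Blue, Green}: 503.
Adding Red: each client site re-picks its cheapest; new service cost 471, saving 32.
Extra fixed cost: 19. Net change = 19 − 32 = -13.
(Totals: 558 → 545.)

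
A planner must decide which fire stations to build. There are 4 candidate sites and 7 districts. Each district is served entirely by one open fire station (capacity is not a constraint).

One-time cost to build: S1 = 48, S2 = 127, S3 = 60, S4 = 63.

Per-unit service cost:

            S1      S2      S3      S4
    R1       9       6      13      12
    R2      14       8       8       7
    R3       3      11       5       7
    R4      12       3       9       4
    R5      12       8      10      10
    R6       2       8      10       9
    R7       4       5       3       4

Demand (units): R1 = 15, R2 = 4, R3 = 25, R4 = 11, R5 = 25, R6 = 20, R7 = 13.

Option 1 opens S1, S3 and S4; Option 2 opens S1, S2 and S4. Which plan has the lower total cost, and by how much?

Option 1: {S1, S3, S4}: R1→S1 9·15=135, R2→S4 7·4=28, R3→S1 3·25=75, R4→S4 4·11=44, R5→S3 10·25=250, R6→S1 2·20=40, R7→S3 3·13=39. Service 611; fixed 171; total 782.
Option 2: {S1, S2, S4}: R1→S2 6·15=90, R2→S4 7·4=28, R3→S1 3·25=75, R4→S2 3·11=33, R5→S2 8·25=200, R6→S1 2·20=40, R7→S1 4·13=52. Service 518; fixed 238; total 756.
Difference: |782 − 756| = 26.

Option 2 is cheaper by 26.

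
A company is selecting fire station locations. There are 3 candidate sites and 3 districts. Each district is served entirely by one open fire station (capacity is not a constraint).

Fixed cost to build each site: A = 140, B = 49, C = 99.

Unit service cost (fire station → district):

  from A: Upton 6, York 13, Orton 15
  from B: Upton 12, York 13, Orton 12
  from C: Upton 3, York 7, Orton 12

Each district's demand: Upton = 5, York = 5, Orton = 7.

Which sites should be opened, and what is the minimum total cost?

For any fixed open set, each district goes to its cheapest open site; total = fixed + service.
{C}: Upton→C 3·5=15, York→C 7·5=35, Orton→C 12·7=84. Service 134; fixed 99; total 233.
{B}: Upton→B 12·5=60, York→B 13·5=65, Orton→B 12·7=84. Service 209; fixed 49; total 258.
{B, C}: service 134 + fixed 148 = 282
{A, B, C}: Upton→C 3·5=15, York→C 7·5=35, Orton→B 12·7=84. Service 134; fixed 288; total 422.
(All 7 nonempty subsets were checked; C only is lowest.)

Open C only; minimum total cost 233.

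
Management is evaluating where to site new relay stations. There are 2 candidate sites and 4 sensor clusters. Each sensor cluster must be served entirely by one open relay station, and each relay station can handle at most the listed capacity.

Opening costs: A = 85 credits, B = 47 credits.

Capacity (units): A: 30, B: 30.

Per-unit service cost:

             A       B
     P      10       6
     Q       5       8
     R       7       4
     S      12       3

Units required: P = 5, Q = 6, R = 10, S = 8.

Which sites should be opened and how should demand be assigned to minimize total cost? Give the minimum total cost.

Minimum total cost: 189

Open {B}: P→B 6·5=30, Q→B 8·6=48, R→B 4·10=40, S→B 3·8=24.
Loads: B carries 29/30. Service 142; fixed 47; total 189.
Next best feasible plan costs 256.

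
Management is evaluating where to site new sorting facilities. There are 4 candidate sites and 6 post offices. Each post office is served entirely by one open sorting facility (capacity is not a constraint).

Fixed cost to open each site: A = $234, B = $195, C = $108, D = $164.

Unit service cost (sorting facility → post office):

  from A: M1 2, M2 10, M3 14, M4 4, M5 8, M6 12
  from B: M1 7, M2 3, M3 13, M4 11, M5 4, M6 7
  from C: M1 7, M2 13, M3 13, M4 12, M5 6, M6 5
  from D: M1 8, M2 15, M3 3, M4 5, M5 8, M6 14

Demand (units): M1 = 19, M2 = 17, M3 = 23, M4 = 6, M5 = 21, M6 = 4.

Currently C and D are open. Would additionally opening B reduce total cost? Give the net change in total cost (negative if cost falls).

Yes — net change −17 (cost falls by 17).

Current service cost with {C, D}: 599.
Adding B: each post office re-picks its cheapest; new service cost 387, saving 212.
Extra fixed cost: 195. Net change = 195 − 212 = -17.
(Totals: 871 → 854.)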